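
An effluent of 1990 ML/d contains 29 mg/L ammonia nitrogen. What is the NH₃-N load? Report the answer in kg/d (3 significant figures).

1990 ML/d = 23.03 m³/s.
Mass flux = Q·C = 23.03 m³/s × 29 g/m³ = 667.9 g/s.
= 667.9 g/s × 86.4 = 5.771e+04 kg/d.

57700 kg/d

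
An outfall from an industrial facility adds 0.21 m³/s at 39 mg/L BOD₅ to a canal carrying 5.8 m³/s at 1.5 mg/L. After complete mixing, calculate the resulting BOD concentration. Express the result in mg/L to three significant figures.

Flow-weighted mixing gives C = (0.21·39 + 5.8·1.5) / (0.21 + 5.8) = 16.89/6.01 = 2.81 mg/L.

2.81 mg/L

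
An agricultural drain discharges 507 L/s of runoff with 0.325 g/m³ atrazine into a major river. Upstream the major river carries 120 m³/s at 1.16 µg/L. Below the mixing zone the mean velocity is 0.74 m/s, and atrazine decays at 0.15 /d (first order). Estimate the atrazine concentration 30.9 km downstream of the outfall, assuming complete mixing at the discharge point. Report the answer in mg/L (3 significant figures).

0.00235 mg/L

507 L/s = 0.507 m³/s.
1.16 µg/L = 0.00116 mg/L.
After complete mixing, C₀ = (0.507·0.325 + 120·0.00116) / 120.5 = 0.002522 mg/L.
Travel time t = 3.09e+04 m / 0.74 m/s = 4.176e+04 s = 0.4833 d.
C = 0.002522·exp(−0.15·0.4833) = 0.002522·0.9301 = 0.002346 mg/L.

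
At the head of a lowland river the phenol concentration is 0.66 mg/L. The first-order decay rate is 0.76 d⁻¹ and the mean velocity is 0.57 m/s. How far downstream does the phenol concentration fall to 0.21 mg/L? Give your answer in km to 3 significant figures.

74.2 km

From C = C₀·e^(−kt), t = ln(C₀/C)/k = ln(0.66/0.21)/0.76 = 1.145/0.76 = 1.507 d.
Distance = v·t = 0.57 m/s × 1.302e+05 s = 7.42e+04 m = 74.2 km.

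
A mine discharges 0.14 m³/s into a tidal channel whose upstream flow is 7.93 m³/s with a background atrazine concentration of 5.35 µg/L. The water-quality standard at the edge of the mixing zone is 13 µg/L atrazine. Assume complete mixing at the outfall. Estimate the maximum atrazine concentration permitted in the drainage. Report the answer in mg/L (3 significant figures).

5.35 µg/L = 0.00535 mg/L.
13 µg/L = 0.013 mg/L.
Mass balance: 0.013·8.07 = 0.14·Cₑ + 7.93·0.00535.
Cₑ = (0.1049 − 0.04243) / 0.14 = 0.4463 mg/L.

0.446 mg/L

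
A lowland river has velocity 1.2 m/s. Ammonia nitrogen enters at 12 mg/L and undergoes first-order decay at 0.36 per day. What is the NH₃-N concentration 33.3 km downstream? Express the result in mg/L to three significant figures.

10.7 mg/L

Travel time t = 33.3 km / 1.2 m/s = 3.33e+04/1.2 = 2.775e+04 s = 0.3212 d.
First-order decay: C = 12·exp(−0.36·0.3212) = 12·0.8908 = 10.69 mg/L.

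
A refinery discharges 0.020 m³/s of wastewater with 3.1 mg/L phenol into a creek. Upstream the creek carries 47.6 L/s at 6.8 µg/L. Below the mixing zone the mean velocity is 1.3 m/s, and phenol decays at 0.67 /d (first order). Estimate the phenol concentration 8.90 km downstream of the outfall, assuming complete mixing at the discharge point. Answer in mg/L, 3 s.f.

47.6 L/s = 0.0476 m³/s.
6.8 µg/L = 0.0068 mg/L.
After complete mixing, C₀ = (0.02·3.1 + 0.0476·0.0068) / 0.0676 = 0.9219 mg/L.
Travel time t = 8900 m / 1.3 m/s = 6846 s = 0.07924 d.
C = 0.9219·exp(−0.67·0.07924) = 0.9219·0.9483 = 0.8743 mg/L.

0.874 mg/L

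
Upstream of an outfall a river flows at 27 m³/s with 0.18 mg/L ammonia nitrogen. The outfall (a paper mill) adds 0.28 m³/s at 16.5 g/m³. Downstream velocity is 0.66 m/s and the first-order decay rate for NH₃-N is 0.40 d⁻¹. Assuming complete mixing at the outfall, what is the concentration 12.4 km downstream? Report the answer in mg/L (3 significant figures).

0.319 mg/L

After complete mixing, C₀ = (0.28·16.5 + 27·0.18) / 27.28 = 0.3475 mg/L.
Travel time t = 1.24e+04 m / 0.66 m/s = 1.879e+04 s = 0.2175 d.
C = 0.3475·exp(−0.40·0.2175) = 0.3475·0.9167 = 0.3186 mg/L.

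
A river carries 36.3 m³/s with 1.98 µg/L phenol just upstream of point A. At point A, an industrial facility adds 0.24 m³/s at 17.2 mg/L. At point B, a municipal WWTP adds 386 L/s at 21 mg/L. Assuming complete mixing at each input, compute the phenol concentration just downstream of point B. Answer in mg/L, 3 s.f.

1.98 µg/L = 0.00198 mg/L.
After input A: C = (36.3·0.00198 + 0.24·17.2) / 36.54 = 0.1149 mg/L.
386 L/s = 0.386 m³/s.
After input B: C = (36.54·0.1149 + 0.386·21) / 36.93 = 0.3333 mg/L.

0.333 mg/L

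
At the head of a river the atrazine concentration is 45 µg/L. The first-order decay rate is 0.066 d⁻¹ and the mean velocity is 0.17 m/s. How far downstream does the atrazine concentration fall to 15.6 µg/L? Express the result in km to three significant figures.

From C = C₀·e^(−kt), t = ln(C₀/C)/k = ln(45/15.6)/0.066 = 1.059/0.066 = 16.05 d.
Distance = v·t = 0.17 m/s × 1.387e+06 s = 2.358e+05 m = 235.8 km.

236 km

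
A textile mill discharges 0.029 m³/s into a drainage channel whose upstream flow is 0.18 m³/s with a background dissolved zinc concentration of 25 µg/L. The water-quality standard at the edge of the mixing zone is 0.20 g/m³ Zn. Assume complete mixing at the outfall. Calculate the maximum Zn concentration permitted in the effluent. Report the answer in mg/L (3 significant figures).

25 µg/L = 0.025 mg/L.
Mass balance: 0.2·0.209 = 0.029·Cₑ + 0.18·0.025.
Cₑ = (0.0418 − 0.0045) / 0.029 = 1.286 mg/L.

1.29 mg/L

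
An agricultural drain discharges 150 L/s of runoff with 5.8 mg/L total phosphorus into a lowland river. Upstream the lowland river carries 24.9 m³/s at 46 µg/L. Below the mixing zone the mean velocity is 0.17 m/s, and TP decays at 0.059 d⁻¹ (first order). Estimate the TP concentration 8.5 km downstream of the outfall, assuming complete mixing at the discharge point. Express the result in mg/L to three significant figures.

150 L/s = 0.15 m³/s.
46 µg/L = 0.046 mg/L.
After complete mixing, C₀ = (0.15·5.8 + 24.9·0.046) / 25.05 = 0.08046 mg/L.
Travel time t = 8500 m / 0.17 m/s = 5e+04 s = 0.5787 d.
C = 0.08046·exp(−0.059·0.5787) = 0.08046·0.9664 = 0.07775 mg/L.

0.0778 mg/L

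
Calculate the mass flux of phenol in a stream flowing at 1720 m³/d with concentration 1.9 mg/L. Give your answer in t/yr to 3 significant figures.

1.19 t/yr

1720 m³/d = 0.01991 m³/s.
Mass flux = Q·C = 0.01991 m³/s × 1.9 g/m³ = 0.03782 g/s.
= 0.03782 g/s × 31.56 = 1.194 t/yr.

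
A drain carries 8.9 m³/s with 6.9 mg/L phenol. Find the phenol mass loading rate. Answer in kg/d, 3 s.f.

5310 kg/d

Mass flux = Q·C = 8.9 m³/s × 6.9 g/m³ = 61.41 g/s.
= 61.41 g/s × 86.4 = 5306 kg/d.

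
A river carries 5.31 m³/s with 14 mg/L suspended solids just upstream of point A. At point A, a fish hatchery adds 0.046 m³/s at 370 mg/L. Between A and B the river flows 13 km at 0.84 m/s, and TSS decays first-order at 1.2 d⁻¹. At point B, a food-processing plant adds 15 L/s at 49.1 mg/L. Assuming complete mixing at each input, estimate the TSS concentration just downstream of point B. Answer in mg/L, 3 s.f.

After input A: C = (5.31·14 + 0.046·370) / 5.356 = 17.06 mg/L.
Over the 13 km reach to input B (t = 1.548e+04 s = 0.1791 d), decay gives C = 17.06·exp(−1.2·0.1791) = 13.76 mg/L.
15 L/s = 0.015 m³/s.
After input B: C = (5.356·13.76 + 0.015·49.1) / 5.371 = 13.86 mg/L.

13.9 mg/L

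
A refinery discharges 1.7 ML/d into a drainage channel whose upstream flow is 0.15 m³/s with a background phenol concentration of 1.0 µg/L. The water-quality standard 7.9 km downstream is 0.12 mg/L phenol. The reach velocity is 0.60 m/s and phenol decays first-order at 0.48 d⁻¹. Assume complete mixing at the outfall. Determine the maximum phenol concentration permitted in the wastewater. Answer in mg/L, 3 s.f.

1.11 mg/L

1.7 ML/d = 0.01968 m³/s.
1.0 µg/L = 0.001 mg/L.
Travel time to the compliance point: t = 7900/0.60 = 1.317e+04 s = 0.1524 d; decay factor exp(−0.48·0.1524) = 0.9295.
So the concentration just after mixing may be at most 0.12/0.9295 = 0.1291 mg/L.
Mass balance: 0.1291·0.1697 = 0.01968·Cₑ + 0.15·0.001.
Cₑ = (0.02191 − 0.00015) / 0.01968 = 1.106 mg/L.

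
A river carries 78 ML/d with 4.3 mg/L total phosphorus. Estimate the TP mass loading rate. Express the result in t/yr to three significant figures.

123 t/yr

78 ML/d = 0.9028 m³/s.
Mass flux = Q·C = 0.9028 m³/s × 4.3 g/m³ = 3.882 g/s.
= 3.882 g/s × 31.56 = 122.5 t/yr.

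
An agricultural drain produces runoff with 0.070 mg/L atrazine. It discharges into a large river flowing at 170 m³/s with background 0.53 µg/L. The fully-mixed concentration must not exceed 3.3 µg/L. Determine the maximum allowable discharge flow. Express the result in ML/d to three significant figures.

610 ML/d

0.53 µg/L = 0.00053 mg/L.
3.3 µg/L = 0.0033 mg/L.
Mass balance at complete mixing: C_std·(Q_w + Q_r) = Q_w·C_e + Q_r·C_b.
Rearranging, Q_w = Q_r·(C_std − C_b)/(C_e − C_std) = 170·(0.0033 − 0.00053) / (0.07 − 0.0033) = 7.06 m³/s.
= 610 ML/d.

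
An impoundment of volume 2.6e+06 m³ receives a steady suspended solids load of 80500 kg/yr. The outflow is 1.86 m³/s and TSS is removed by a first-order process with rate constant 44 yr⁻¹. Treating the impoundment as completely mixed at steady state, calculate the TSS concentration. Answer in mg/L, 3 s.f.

0.465 mg/L

Outflow Q = 1.86 m³/s × 3.156e+07 s/yr = 5.87e+07 m³/yr.
Steady-state CSTR mass balance: W = Q·C + k·V·C, so C = W/(Q + kV).
Q + kV = 5.87e+07 + 44·2.6e+06 = 1.731e+08 m³/yr.
C = 80500/1.731e+08 = 0.0004651 kg/m³ = 0.4651 mg/L.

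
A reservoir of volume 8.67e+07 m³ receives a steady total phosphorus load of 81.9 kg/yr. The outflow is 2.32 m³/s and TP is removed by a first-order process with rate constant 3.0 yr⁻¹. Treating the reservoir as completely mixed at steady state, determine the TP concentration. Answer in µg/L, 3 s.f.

0.246 µg/L

Outflow Q = 2.32 m³/s × 3.156e+07 s/yr = 7.321e+07 m³/yr.
Steady-state CSTR mass balance: W = Q·C + k·V·C, so C = W/(Q + kV).
Q + kV = 7.321e+07 + 3.0·8.67e+07 = 3.333e+08 m³/yr.
C = 81.9/3.333e+08 = 2.457e-07 kg/m³ = 0.0002457 mg/L = 0.2457 µg/L.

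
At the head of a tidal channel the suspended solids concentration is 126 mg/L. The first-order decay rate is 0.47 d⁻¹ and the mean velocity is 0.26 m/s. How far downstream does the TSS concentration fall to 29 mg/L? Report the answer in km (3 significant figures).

70.2 km

From C = C₀·e^(−kt), t = ln(C₀/C)/k = ln(126/29)/0.47 = 1.469/0.47 = 3.126 d.
Distance = v·t = 0.26 m/s × 2.7e+05 s = 7.021e+04 m = 70.21 km.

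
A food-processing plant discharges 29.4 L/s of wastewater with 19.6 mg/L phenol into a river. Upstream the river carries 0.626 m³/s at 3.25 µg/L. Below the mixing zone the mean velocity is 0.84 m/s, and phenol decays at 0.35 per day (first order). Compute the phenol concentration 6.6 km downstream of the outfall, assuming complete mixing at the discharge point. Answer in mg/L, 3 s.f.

29.4 L/s = 0.0294 m³/s.
3.25 µg/L = 0.00325 mg/L.
After complete mixing, C₀ = (0.0294·19.6 + 0.626·0.00325) / 0.6554 = 0.8823 mg/L.
Travel time t = 6600 m / 0.84 m/s = 7857 s = 0.09094 d.
C = 0.8823·exp(−0.35·0.09094) = 0.8823·0.9687 = 0.8547 mg/L.

0.855 mg/L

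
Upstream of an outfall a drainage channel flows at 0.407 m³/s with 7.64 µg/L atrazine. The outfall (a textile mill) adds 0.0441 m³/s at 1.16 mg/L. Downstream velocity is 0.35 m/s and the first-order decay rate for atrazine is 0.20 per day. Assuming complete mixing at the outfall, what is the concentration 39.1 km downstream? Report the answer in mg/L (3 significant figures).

7.64 µg/L = 0.00764 mg/L.
After complete mixing, C₀ = (0.0441·1.16 + 0.407·0.00764) / 0.4511 = 0.1203 mg/L.
Travel time t = 3.91e+04 m / 0.35 m/s = 1.117e+05 s = 1.293 d.
C = 0.1203·exp(−0.20·1.293) = 0.1203·0.7721 = 0.09288 mg/L.

0.0929 mg/L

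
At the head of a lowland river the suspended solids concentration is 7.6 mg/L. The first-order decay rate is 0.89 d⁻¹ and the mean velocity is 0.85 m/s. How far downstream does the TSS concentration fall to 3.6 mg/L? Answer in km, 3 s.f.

From C = C₀·e^(−kt), t = ln(C₀/C)/k = ln(7.6/3.6)/0.89 = 0.7472/0.89 = 0.8396 d.
Distance = v·t = 0.85 m/s × 7.254e+04 s = 6.166e+04 m = 61.66 km.

61.7 km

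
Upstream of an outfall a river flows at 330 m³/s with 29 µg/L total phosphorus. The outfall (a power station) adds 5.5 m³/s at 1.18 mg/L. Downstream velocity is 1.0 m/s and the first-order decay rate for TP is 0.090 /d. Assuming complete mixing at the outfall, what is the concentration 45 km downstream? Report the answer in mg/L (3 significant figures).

29 µg/L = 0.029 mg/L.
After complete mixing, C₀ = (5.5·1.18 + 330·0.029) / 335.5 = 0.04787 mg/L.
Travel time t = 4.5e+04 m / 1.0 m/s = 4.5e+04 s = 0.5208 d.
C = 0.04787·exp(−0.090·0.5208) = 0.04787·0.9542 = 0.04568 mg/L.

0.0457 mg/L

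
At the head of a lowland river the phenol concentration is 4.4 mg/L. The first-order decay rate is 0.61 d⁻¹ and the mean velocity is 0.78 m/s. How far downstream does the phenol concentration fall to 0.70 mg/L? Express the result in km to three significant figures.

203 km

From C = C₀·e^(−kt), t = ln(C₀/C)/k = ln(4.4/0.70)/0.61 = 1.838/0.61 = 3.014 d.
Distance = v·t = 0.78 m/s × 2.604e+05 s = 2.031e+05 m = 203.1 km.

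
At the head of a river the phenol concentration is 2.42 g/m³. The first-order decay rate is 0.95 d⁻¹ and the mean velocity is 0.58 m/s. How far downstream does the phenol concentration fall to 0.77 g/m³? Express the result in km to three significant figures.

From C = C₀·e^(−kt), t = ln(C₀/C)/k = ln(2.42/0.77)/0.95 = 1.145/0.95 = 1.205 d.
Distance = v·t = 0.58 m/s × 1.041e+05 s = 6.041e+04 m = 60.41 km.

60.4 km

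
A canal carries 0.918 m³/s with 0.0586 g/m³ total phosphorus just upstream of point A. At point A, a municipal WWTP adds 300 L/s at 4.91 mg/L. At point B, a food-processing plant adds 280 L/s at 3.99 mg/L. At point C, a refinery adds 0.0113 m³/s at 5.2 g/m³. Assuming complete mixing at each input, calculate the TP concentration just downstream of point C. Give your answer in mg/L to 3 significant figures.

1.79 mg/L

300 L/s = 0.3 m³/s.
After input A: C = (0.918·0.0586 + 0.3·4.91) / 1.218 = 1.254 mg/L.
280 L/s = 0.28 m³/s.
After input B: C = (1.218·1.254 + 0.28·3.99) / 1.498 = 1.765 mg/L.
After input C: C = (1.498·1.765 + 0.0113·5.2) / 1.509 = 1.791 mg/L.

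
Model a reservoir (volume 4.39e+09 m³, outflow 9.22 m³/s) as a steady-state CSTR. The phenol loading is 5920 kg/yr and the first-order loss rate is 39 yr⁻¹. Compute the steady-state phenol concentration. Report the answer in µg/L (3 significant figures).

Outflow Q = 9.22 m³/s × 3.156e+07 s/yr = 2.91e+08 m³/yr.
Steady-state CSTR mass balance: W = Q·C + k·V·C, so C = W/(Q + kV).
Q + kV = 2.91e+08 + 39·4.39e+09 = 1.715e+11 m³/yr.
C = 5920/1.715e+11 = 3.452e-08 kg/m³ = 3.452e-05 mg/L = 0.03452 µg/L.

0.0345 µg/L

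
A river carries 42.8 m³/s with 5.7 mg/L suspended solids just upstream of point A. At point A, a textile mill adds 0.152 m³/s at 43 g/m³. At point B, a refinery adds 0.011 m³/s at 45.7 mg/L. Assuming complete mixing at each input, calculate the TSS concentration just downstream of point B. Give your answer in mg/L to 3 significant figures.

After input A: C = (42.8·5.7 + 0.152·43) / 42.95 = 5.832 mg/L.
After input B: C = (42.95·5.832 + 0.011·45.7) / 42.96 = 5.842 mg/L.

5.84 mg/L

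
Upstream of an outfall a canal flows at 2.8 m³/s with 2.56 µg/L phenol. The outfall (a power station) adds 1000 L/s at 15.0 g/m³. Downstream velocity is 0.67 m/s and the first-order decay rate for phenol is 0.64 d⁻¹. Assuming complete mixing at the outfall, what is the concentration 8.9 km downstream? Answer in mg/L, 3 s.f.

1000 L/s = 1 m³/s.
2.56 µg/L = 0.00256 mg/L.
After complete mixing, C₀ = (1·15 + 2.8·0.00256) / 3.8 = 3.949 mg/L.
Travel time t = 8900 m / 0.67 m/s = 1.328e+04 s = 0.1537 d.
C = 3.949·exp(−0.64·0.1537) = 3.949·0.9063 = 3.579 mg/L.

3.58 mg/L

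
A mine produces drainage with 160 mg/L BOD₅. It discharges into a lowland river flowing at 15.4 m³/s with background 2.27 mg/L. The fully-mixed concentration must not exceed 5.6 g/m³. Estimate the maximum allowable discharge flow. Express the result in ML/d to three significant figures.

28.7 ML/d

Mass balance at complete mixing: C_std·(Q_w + Q_r) = Q_w·C_e + Q_r·C_b.
Rearranging, Q_w = Q_r·(C_std − C_b)/(C_e − C_std) = 15.4·(5.6 − 2.27) / (160 − 5.6) = 0.3321 m³/s.
= 28.7 ML/d.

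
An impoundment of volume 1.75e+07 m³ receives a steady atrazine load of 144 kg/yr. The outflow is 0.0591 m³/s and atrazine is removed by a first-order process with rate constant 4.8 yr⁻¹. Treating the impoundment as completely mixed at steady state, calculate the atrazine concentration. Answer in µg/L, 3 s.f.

Outflow Q = 0.0591 m³/s × 3.156e+07 s/yr = 1.865e+06 m³/yr.
Steady-state CSTR mass balance: W = Q·C + k·V·C, so C = W/(Q + kV).
Q + kV = 1.865e+06 + 4.8·1.75e+07 = 8.587e+07 m³/yr.
C = 144/8.587e+07 = 1.677e-06 kg/m³ = 0.001677 mg/L = 1.677 µg/L.

1.68 µg/L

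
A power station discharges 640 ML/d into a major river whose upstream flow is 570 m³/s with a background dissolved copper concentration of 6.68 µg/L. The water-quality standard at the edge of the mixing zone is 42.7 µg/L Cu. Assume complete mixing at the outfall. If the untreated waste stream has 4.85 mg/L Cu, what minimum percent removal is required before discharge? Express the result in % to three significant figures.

42.0 %

640 ML/d = 7.407 m³/s.
6.68 µg/L = 0.00668 mg/L.
42.7 µg/L = 0.0427 mg/L.
Mass balance: 0.0427·577.4 = 7.407·Cₑ + 570·0.00668.
Cₑ = (24.66 − 3.808) / 7.407 = 2.814 mg/L.
Required removal = 1 − 2.814/4.85 = 41.97 %.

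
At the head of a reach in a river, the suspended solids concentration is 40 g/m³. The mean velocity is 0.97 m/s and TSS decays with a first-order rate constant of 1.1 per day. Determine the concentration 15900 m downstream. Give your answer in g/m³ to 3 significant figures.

32.5 g/m³

Travel time t = 15900 m / 0.97 m/s = 1.59e+04/0.97 = 1.639e+04 s = 0.1897 d.
First-order decay: C = 40·exp(−1.1·0.1897) = 40·0.8116 = 32.47 g/m³.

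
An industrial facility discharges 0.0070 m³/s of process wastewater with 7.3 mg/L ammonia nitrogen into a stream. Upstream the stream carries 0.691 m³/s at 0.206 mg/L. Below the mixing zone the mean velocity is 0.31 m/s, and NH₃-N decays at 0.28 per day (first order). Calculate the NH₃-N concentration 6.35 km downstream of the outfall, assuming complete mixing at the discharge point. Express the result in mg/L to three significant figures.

0.259 mg/L

After complete mixing, C₀ = (0.007·7.3 + 0.691·0.206) / 0.698 = 0.2771 mg/L.
Travel time t = 6350 m / 0.31 m/s = 2.048e+04 s = 0.2371 d.
C = 0.2771·exp(−0.28·0.2371) = 0.2771·0.9358 = 0.2593 mg/L.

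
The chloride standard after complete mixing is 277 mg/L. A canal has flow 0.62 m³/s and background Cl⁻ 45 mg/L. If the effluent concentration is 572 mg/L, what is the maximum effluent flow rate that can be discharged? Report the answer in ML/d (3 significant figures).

42.1 ML/d

Mass balance at complete mixing: C_std·(Q_w + Q_r) = Q_w·C_e + Q_r·C_b.
Rearranging, Q_w = Q_r·(C_std − C_b)/(C_e − C_std) = 0.62·(277 − 45) / (572 − 277) = 0.4876 m³/s.
= 42.13 ML/d.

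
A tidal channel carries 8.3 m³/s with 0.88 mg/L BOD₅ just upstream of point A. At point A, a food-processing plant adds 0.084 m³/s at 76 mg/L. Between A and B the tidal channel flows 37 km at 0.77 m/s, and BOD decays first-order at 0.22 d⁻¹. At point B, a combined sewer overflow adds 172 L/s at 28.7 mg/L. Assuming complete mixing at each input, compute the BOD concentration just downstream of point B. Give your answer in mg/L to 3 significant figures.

1.99 mg/L

After input A: C = (8.3·0.88 + 0.084·76) / 8.384 = 1.633 mg/L.
Over the 37 km reach to input B (t = 4.805e+04 s = 0.5562 d), decay gives C = 1.633·exp(−0.22·0.5562) = 1.445 mg/L.
172 L/s = 0.172 m³/s.
After input B: C = (8.384·1.445 + 0.172·28.7) / 8.556 = 1.993 mg/L.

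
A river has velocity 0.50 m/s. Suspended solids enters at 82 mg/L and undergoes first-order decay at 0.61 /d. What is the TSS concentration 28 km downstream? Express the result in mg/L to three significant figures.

55.2 mg/L

Travel time t = 28 km / 0.50 m/s = 2.8e+04/0.50 = 5.6e+04 s = 0.6481 d.
First-order decay: C = 82·exp(−0.61·0.6481) = 82·0.6734 = 55.22 mg/L.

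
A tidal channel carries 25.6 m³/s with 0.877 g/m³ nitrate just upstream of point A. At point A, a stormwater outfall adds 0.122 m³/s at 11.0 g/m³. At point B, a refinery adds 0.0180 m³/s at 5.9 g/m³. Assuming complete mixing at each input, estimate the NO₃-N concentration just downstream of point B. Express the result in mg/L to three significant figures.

After input A: C = (25.6·0.877 + 0.122·11) / 25.72 = 0.925 mg/L.
After input B: C = (25.72·0.925 + 0.018·5.9) / 25.74 = 0.9285 mg/L.

0.928 mg/L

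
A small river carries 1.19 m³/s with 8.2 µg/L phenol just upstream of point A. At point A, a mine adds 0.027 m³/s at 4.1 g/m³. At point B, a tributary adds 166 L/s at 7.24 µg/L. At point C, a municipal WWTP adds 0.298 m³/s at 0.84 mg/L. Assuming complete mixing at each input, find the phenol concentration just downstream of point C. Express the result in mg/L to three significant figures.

8.2 µg/L = 0.0082 mg/L.
After input A: C = (1.19·0.0082 + 0.027·4.1) / 1.217 = 0.09898 mg/L.
166 L/s = 0.166 m³/s.
7.24 µg/L = 0.00724 mg/L.
After input B: C = (1.217·0.09898 + 0.166·0.00724) / 1.383 = 0.08797 mg/L.
After input C: C = (1.383·0.08797 + 0.298·0.84) / 1.681 = 0.2213 mg/L.

0.221 mg/L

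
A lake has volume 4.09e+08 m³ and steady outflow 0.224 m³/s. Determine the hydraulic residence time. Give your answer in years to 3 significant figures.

Q = 0.224 m³/s × 3.156e+07 s/yr = 7.069e+06 m³/yr.
Hydraulic residence time τ = V/Q = 4.09e+08/7.069e+06 = 57.86 yr.

57.9 yr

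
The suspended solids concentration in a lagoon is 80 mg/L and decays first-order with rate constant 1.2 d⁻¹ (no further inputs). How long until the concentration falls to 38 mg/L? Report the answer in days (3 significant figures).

0.620 d

t = ln(C₀/C)/k = ln(80/38)/1.2 = 0.7444/1.2 = 0.6204 d.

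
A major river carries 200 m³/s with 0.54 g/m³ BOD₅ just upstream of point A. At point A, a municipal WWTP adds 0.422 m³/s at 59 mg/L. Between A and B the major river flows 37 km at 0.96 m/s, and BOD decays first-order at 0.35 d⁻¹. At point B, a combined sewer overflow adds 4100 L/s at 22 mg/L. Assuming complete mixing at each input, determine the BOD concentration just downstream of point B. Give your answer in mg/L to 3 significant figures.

0.997 mg/L

After input A: C = (200·0.54 + 0.422·59) / 200.4 = 0.6631 mg/L.
Over the 37 km reach to input B (t = 3.854e+04 s = 0.4461 d), decay gives C = 0.6631·exp(−0.35·0.4461) = 0.5672 mg/L.
4100 L/s = 4.1 m³/s.
After input B: C = (200.4·0.5672 + 4.1·22) / 204.5 = 0.9969 mg/L.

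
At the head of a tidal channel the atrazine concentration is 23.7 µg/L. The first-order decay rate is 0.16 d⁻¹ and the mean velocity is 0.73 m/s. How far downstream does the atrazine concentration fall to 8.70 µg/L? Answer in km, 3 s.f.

395 km

From C = C₀·e^(−kt), t = ln(C₀/C)/k = ln(23.7/8.70)/0.16 = 1.002/0.16 = 6.263 d.
Distance = v·t = 0.73 m/s × 5.412e+05 s = 3.95e+05 m = 395 km.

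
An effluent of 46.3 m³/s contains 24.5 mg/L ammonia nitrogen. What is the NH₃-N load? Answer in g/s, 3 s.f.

Mass flux = Q·C = 46.3 m³/s × 24.5 g/m³ = 1134 g/s.

1130 g/s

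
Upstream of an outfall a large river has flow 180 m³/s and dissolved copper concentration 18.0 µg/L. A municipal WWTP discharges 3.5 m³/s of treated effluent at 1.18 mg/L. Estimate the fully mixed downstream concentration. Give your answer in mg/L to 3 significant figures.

0.0402 mg/L

18.0 µg/L = 0.018 mg/L.
Flow-weighted mixing gives C = (3.5·1.18 + 180·0.018) / (3.5 + 180) = 7.37/183.5 = 0.04016 mg/L.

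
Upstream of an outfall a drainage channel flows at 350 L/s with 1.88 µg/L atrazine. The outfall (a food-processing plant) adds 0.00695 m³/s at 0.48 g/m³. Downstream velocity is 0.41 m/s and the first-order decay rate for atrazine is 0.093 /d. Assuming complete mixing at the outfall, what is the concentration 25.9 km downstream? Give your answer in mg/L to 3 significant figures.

0.0105 mg/L

350 L/s = 0.35 m³/s.
1.88 µg/L = 0.00188 mg/L.
After complete mixing, C₀ = (0.00695·0.48 + 0.35·0.00188) / 0.357 = 0.01119 mg/L.
Travel time t = 2.59e+04 m / 0.41 m/s = 6.317e+04 s = 0.7311 d.
C = 0.01119·exp(−0.093·0.7311) = 0.01119·0.9343 = 0.01045 mg/L.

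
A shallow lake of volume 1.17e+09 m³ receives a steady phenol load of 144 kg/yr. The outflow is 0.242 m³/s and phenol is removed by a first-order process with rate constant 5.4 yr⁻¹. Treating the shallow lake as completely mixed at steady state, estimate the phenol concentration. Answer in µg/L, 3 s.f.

Outflow Q = 0.242 m³/s × 3.156e+07 s/yr = 7.637e+06 m³/yr.
Steady-state CSTR mass balance: W = Q·C + k·V·C, so C = W/(Q + kV).
Q + kV = 7.637e+06 + 5.4·1.17e+09 = 6.326e+09 m³/yr.
C = 144/6.326e+09 = 2.276e-08 kg/m³ = 2.276e-05 mg/L = 0.02276 µg/L.

0.0228 µg/L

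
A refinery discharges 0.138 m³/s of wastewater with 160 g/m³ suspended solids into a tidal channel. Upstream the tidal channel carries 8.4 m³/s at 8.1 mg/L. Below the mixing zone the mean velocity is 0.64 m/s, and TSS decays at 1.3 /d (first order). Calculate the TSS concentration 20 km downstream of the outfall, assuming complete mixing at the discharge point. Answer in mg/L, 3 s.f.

6.60 mg/L

After complete mixing, C₀ = (0.138·160 + 8.4·8.1) / 8.538 = 10.56 mg/L.
Travel time t = 2e+04 m / 0.64 m/s = 3.125e+04 s = 0.3617 d.
C = 10.56·exp(−1.3·0.3617) = 10.56·0.6249 = 6.596 mg/L.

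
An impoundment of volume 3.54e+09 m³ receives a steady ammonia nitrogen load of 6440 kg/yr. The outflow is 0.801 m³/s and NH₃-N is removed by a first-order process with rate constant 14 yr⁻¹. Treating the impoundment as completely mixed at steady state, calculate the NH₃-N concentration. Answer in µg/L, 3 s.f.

Outflow Q = 0.801 m³/s × 3.156e+07 s/yr = 2.528e+07 m³/yr.
Steady-state CSTR mass balance: W = Q·C + k·V·C, so C = W/(Q + kV).
Q + kV = 2.528e+07 + 14·3.54e+09 = 4.959e+10 m³/yr.
C = 6440/4.959e+10 = 1.299e-07 kg/m³ = 0.0001299 mg/L = 0.1299 µg/L.

0.130 µg/L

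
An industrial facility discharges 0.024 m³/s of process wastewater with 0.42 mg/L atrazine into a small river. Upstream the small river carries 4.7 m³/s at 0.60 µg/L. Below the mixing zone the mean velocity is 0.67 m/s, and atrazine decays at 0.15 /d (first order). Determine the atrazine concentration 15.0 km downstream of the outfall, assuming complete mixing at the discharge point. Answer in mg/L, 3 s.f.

0.60 µg/L = 0.0006 mg/L.
After complete mixing, C₀ = (0.024·0.42 + 4.7·0.0006) / 4.724 = 0.002731 mg/L.
Travel time t = 1.5e+04 m / 0.67 m/s = 2.239e+04 s = 0.2591 d.
C = 0.002731·exp(−0.15·0.2591) = 0.002731·0.9619 = 0.002627 mg/L.

0.00263 mg/L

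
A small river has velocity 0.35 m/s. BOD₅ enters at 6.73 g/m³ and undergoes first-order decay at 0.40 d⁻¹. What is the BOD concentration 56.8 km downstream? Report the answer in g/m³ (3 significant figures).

Travel time t = 56.8 km / 0.35 m/s = 5.68e+04/0.35 = 1.623e+05 s = 1.878 d.
First-order decay: C = 6.73·exp(−0.40·1.878) = 6.73·0.4717 = 3.175 g/m³.

3.17 g/m³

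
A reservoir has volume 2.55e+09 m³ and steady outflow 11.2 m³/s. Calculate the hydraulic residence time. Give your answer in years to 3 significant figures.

Q = 11.2 m³/s × 3.156e+07 s/yr = 3.534e+08 m³/yr.
Hydraulic residence time τ = V/Q = 2.55e+09/3.534e+08 = 7.215 yr.

7.21 yr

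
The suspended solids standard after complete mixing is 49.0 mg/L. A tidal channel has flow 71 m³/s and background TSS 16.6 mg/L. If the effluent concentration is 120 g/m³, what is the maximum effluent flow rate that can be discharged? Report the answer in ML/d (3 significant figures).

2800 ML/d

Mass balance at complete mixing: C_std·(Q_w + Q_r) = Q_w·C_e + Q_r·C_b.
Rearranging, Q_w = Q_r·(C_std − C_b)/(C_e − C_std) = 71·(49 − 16.6) / (120 − 49) = 32.4 m³/s.
= 2799 ML/d.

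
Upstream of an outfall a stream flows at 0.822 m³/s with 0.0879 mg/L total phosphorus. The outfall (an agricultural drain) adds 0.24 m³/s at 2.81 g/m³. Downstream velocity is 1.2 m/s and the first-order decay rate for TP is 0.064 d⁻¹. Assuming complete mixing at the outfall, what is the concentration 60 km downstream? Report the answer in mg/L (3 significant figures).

After complete mixing, C₀ = (0.24·2.81 + 0.822·0.0879) / 1.062 = 0.7031 mg/L.
Travel time t = 6e+04 m / 1.2 m/s = 5e+04 s = 0.5787 d.
C = 0.7031·exp(−0.064·0.5787) = 0.7031·0.9636 = 0.6775 mg/L.

0.678 mg/L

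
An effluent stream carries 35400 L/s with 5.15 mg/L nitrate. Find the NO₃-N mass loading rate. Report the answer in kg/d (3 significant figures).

35400 L/s = 35.4 m³/s.
Mass flux = Q·C = 35.4 m³/s × 5.15 g/m³ = 182.3 g/s.
= 182.3 g/s × 86.4 = 1.575e+04 kg/d.

15800 kg/d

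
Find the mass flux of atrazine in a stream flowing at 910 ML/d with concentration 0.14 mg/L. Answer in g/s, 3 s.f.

1.47 g/s

910 ML/d = 10.53 m³/s.
Mass flux = Q·C = 10.53 m³/s × 0.14 g/m³ = 1.475 g/s.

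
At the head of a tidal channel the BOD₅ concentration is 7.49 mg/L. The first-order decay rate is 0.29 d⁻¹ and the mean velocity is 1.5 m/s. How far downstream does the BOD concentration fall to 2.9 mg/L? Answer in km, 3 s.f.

424 km

From C = C₀·e^(−kt), t = ln(C₀/C)/k = ln(7.49/2.9)/0.29 = 0.9489/0.29 = 3.272 d.
Distance = v·t = 1.5 m/s × 2.827e+05 s = 4.24e+05 m = 424 km.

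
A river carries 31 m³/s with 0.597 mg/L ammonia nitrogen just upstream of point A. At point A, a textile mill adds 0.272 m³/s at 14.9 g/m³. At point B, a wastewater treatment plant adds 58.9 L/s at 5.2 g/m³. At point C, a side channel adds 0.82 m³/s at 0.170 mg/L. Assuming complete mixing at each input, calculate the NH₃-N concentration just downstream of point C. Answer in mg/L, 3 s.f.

0.716 mg/L

After input A: C = (31·0.597 + 0.272·14.9) / 31.27 = 0.7214 mg/L.
58.9 L/s = 0.0589 m³/s.
After input B: C = (31.27·0.7214 + 0.0589·5.2) / 31.33 = 0.7298 mg/L.
After input C: C = (31.33·0.7298 + 0.82·0.17) / 32.15 = 0.7155 mg/L.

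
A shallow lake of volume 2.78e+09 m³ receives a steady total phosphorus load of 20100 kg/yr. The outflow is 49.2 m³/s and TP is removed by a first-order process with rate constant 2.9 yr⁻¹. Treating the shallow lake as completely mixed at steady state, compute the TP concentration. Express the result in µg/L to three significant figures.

Outflow Q = 49.2 m³/s × 3.156e+07 s/yr = 1.553e+09 m³/yr.
Steady-state CSTR mass balance: W = Q·C + k·V·C, so C = W/(Q + kV).
Q + kV = 1.553e+09 + 2.9·2.78e+09 = 9.615e+09 m³/yr.
C = 20100/9.615e+09 = 2.091e-06 kg/m³ = 0.002091 mg/L = 2.091 µg/L.

2.09 µg/L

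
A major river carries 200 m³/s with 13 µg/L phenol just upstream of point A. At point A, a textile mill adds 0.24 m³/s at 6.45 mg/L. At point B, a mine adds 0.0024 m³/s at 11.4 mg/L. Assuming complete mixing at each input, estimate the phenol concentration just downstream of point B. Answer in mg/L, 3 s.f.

13 µg/L = 0.013 mg/L.
After input A: C = (200·0.013 + 0.24·6.45) / 200.2 = 0.02072 mg/L.
After input B: C = (200.2·0.02072 + 0.0024·11.4) / 200.2 = 0.02085 mg/L.

0.0209 mg/L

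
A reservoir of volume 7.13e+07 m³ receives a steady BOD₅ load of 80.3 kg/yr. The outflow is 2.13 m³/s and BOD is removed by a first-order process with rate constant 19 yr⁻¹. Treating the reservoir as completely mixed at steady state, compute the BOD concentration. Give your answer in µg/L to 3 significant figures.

Outflow Q = 2.13 m³/s × 3.156e+07 s/yr = 6.722e+07 m³/yr.
Steady-state CSTR mass balance: W = Q·C + k·V·C, so C = W/(Q + kV).
Q + kV = 6.722e+07 + 19·7.13e+07 = 1.422e+09 m³/yr.
C = 80.3/1.422e+09 = 5.647e-08 kg/m³ = 5.647e-05 mg/L = 0.05647 µg/L.

0.0565 µg/L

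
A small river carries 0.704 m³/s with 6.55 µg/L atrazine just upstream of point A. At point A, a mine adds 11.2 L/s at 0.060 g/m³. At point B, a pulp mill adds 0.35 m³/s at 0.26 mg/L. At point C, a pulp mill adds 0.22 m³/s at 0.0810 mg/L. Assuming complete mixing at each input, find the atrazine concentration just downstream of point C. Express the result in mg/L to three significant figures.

0.0888 mg/L

6.55 µg/L = 0.00655 mg/L.
11.2 L/s = 0.0112 m³/s.
After input A: C = (0.704·0.00655 + 0.0112·0.06) / 0.7152 = 0.007387 mg/L.
After input B: C = (0.7152·0.007387 + 0.35·0.26) / 1.065 = 0.09039 mg/L.
After input C: C = (1.065·0.09039 + 0.22·0.081) / 1.285 = 0.08878 mg/L.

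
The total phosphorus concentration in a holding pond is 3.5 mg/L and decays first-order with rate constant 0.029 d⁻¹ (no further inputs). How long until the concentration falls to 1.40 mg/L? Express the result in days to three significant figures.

t = ln(C₀/C)/k = ln(3.5/1.40)/0.029 = 0.9163/0.029 = 31.6 d.

31.6 d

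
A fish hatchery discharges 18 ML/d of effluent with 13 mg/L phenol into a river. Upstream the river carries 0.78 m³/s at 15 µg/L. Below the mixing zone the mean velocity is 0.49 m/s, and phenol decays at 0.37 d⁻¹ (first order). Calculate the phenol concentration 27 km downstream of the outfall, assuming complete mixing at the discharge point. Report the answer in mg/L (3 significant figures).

18 ML/d = 0.2083 m³/s.
15 µg/L = 0.015 mg/L.
After complete mixing, C₀ = (0.2083·13 + 0.78·0.015) / 0.9883 = 2.752 mg/L.
Travel time t = 2.7e+04 m / 0.49 m/s = 5.51e+04 s = 0.6378 d.
C = 2.752·exp(−0.37·0.6378) = 2.752·0.7898 = 2.174 mg/L.

2.17 mg/L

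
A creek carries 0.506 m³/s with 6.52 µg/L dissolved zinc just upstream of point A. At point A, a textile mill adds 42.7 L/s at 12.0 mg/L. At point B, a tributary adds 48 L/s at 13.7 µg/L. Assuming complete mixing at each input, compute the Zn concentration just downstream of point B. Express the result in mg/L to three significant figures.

0.865 mg/L

6.52 µg/L = 0.00652 mg/L.
42.7 L/s = 0.0427 m³/s.
After input A: C = (0.506·0.00652 + 0.0427·12) / 0.5487 = 0.9399 mg/L.
48 L/s = 0.048 m³/s.
13.7 µg/L = 0.0137 mg/L.
After input B: C = (0.5487·0.9399 + 0.048·0.0137) / 0.5967 = 0.8654 mg/L.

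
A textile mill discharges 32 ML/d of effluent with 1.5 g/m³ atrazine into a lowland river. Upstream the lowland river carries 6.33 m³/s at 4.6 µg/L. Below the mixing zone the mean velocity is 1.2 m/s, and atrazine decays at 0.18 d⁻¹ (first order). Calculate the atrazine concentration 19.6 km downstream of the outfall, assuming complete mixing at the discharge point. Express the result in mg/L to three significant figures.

0.0843 mg/L

32 ML/d = 0.3704 m³/s.
4.6 µg/L = 0.0046 mg/L.
After complete mixing, C₀ = (0.3704·1.5 + 6.33·0.0046) / 6.7 = 0.08726 mg/L.
Travel time t = 1.96e+04 m / 1.2 m/s = 1.633e+04 s = 0.189 d.
C = 0.08726·exp(−0.18·0.189) = 0.08726·0.9665 = 0.08434 mg/L.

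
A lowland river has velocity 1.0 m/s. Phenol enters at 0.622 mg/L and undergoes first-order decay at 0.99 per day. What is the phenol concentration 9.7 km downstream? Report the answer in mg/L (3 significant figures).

0.557 mg/L

Travel time t = 9.7 km / 1.0 m/s = 9700/1.0 = 9700 s = 0.1123 d.
First-order decay: C = 0.622·exp(−0.99·0.1123) = 0.622·0.8948 = 0.5566 mg/L.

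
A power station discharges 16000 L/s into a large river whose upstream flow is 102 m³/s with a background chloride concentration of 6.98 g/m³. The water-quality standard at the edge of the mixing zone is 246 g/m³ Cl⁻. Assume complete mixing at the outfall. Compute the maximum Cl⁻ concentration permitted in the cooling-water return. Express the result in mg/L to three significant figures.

16000 L/s = 16 m³/s.
Mass balance: 246·118 = 16·Cₑ + 102·6.98.
Cₑ = (2.903e+04 − 712) / 16 = 1770 mg/L.

1770 mg/L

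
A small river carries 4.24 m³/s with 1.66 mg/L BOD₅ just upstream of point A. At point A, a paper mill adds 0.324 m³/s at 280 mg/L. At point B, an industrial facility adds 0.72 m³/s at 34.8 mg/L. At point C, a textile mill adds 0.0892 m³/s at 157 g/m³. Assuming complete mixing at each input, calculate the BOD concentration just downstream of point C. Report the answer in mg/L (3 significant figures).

25.5 mg/L

After input A: C = (4.24·1.66 + 0.324·280) / 4.564 = 21.42 mg/L.
After input B: C = (4.564·21.42 + 0.72·34.8) / 5.284 = 23.24 mg/L.
After input C: C = (5.284·23.24 + 0.0892·157) / 5.373 = 25.46 mg/L.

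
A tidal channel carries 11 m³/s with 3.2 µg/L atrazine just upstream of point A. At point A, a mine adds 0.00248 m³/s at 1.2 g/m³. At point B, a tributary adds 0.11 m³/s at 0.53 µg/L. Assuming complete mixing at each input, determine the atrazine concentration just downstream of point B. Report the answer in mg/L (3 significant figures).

3.2 µg/L = 0.0032 mg/L.
After input A: C = (11·0.0032 + 0.00248·1.2) / 11 = 0.00347 mg/L.
0.53 µg/L = 0.00053 mg/L.
After input B: C = (11·0.00347 + 0.11·0.00053) / 11.11 = 0.003441 mg/L.

0.00344 mg/L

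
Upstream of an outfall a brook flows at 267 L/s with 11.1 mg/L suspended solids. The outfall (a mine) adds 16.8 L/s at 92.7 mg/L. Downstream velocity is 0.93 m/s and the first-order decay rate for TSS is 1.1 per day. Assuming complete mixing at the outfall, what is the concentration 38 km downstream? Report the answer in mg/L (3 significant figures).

16.8 L/s = 0.0168 m³/s.
267 L/s = 0.267 m³/s.
After complete mixing, C₀ = (0.0168·92.7 + 0.267·11.1) / 0.2838 = 15.93 mg/L.
Travel time t = 3.8e+04 m / 0.93 m/s = 4.086e+04 s = 0.4729 d.
C = 15.93·exp(−1.1·0.4729) = 15.93·0.5944 = 9.469 mg/L.

9.47 mg/L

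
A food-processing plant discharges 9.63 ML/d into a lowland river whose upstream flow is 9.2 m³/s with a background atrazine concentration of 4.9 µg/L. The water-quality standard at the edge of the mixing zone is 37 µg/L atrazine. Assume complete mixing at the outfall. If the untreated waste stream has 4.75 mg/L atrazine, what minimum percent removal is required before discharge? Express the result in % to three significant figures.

43.4 %

9.63 ML/d = 0.1115 m³/s.
4.9 µg/L = 0.0049 mg/L.
37 µg/L = 0.037 mg/L.
Mass balance: 0.037·9.311 = 0.1115·Cₑ + 9.2·0.0049.
Cₑ = (0.3445 − 0.04508) / 0.1115 = 2.687 mg/L.
Required removal = 1 − 2.687/4.75 = 43.44 %.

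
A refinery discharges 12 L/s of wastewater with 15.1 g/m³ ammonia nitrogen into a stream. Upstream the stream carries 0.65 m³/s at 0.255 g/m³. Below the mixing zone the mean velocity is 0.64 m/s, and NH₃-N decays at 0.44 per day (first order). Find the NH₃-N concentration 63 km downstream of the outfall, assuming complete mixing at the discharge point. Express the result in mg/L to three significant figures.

12 L/s = 0.012 m³/s.
After complete mixing, C₀ = (0.012·15.1 + 0.65·0.255) / 0.662 = 0.5241 mg/L.
Travel time t = 6.3e+04 m / 0.64 m/s = 9.844e+04 s = 1.139 d.
C = 0.5241·exp(−0.44·1.139) = 0.5241·0.6057 = 0.3175 mg/L.

0.317 mg/L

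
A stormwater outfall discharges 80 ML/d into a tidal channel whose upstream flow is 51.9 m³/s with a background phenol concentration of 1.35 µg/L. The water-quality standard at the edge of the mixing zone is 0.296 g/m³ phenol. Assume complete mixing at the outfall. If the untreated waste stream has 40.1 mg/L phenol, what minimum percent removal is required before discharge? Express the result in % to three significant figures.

80 ML/d = 0.9259 m³/s.
1.35 µg/L = 0.00135 mg/L.
Mass balance: 0.296·52.83 = 0.9259·Cₑ + 51.9·0.00135.
Cₑ = (15.64 − 0.07007) / 0.9259 = 16.81 mg/L.
Required removal = 1 − 16.81/40.1 = 58.08 %.

58.1 %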